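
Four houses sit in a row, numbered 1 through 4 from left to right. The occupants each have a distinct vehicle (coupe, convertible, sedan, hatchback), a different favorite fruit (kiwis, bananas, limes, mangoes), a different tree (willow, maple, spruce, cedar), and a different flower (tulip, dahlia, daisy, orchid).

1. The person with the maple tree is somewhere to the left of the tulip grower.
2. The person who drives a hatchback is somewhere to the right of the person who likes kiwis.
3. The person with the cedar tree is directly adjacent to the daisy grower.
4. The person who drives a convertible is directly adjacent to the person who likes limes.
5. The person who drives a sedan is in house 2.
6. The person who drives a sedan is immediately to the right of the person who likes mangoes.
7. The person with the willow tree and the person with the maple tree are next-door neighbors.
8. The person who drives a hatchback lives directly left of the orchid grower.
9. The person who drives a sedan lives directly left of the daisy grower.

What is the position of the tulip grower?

By clue 5, the person who drives a sedan is in house 2.
From clue 6, the person who likes mangoes must be in house 1.
By clue 9, the daisy grower is in house 3.
The only vehicle still possible for house 3 is hatchback.
The only flower still possible for house 1 is dahlia.
So house 2 gets tulip for flower.
That leaves orchid as the flower for house 4.
From clue 1, the person with the maple tree must be in house 1.
From clue 2, the person who likes kiwis must be in house 2.
By clue 7, the person with the willow tree is in house 2.
The only favorite fruit still possible for house 3 is limes.
House 4 favorite fruit: only bananas fits.
That leaves spruce as the tree for house 3.
So house 4 gets cedar for tree.
Clue 4: the person who drives a convertible is in house 4.
House 1 vehicle: only coupe fits.
So: house 1 = coupe/mangoes/maple/dahlia, house 2 = sedan/kiwis/willow/tulip, house 3 = hatchback/limes/spruce/daisy, house 4 = convertible/bananas/cedar/orchid.

2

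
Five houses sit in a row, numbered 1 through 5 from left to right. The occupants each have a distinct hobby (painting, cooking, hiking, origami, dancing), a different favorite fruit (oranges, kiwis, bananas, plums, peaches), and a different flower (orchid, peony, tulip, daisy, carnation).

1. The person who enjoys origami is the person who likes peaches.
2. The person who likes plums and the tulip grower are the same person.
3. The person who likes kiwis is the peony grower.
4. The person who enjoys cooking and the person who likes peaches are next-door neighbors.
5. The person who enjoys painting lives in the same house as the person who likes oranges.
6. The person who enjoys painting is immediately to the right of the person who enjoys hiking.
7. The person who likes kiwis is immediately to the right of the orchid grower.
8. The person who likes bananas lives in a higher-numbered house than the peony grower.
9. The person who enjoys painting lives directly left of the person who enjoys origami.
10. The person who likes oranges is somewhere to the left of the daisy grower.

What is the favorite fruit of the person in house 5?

So house 1 gets plums for favorite fruit.
Clue 2 places the tulip grower in house 1.
So house 2 gets oranges for favorite fruit.
The person who enjoys painting is in house 2 (clue 5).
By clue 6, the person who enjoys hiking is in house 1.
Clue 9: the person who enjoys origami is in house 3.
By clue 1, the person who likes peaches is in house 3.
By clue 4, the person who enjoys cooking is in house 4.
House 5's hobby must be dancing (nothing else left).
So house 5 gets bananas for favorite fruit.
By clue 3, the peony grower is in house 4.
From clue 7, the orchid grower must be in house 3.
So house 4 gets kiwis for favorite fruit.
The only flower still possible for house 2 is carnation.
House 5's flower must be daisy (nothing else left).
So: house 1 = hiking/plums/tulip, house 2 = painting/oranges/carnation, house 3 = origami/peaches/orchid, house 4 = cooking/kiwis/peony, house 5 = dancing/bananas/daisy.

bananas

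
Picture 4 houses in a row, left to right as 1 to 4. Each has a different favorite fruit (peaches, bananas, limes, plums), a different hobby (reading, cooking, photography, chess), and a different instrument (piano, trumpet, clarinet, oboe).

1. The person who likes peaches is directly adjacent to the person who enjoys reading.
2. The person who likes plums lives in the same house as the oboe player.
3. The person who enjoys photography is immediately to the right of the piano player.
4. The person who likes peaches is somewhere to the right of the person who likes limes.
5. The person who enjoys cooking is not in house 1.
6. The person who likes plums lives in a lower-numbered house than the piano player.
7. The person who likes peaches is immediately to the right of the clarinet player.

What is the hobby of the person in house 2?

The only instrument still possible for house 4 is trumpet.
The person who likes plums is narrowed to house 1 or 2; consider each.
Placing it in house 2 leads to a contradiction, so it's in house 1.
The oboe player is in house 1 (clue 2).
So house 1 gets chess for hobby.
The person who likes limes is narrowed to house 2 or 3; consider each.
Placing it in house 3 leads to a contradiction, so it's in house 2.
The person who likes bananas is narrowed to house 3 or 4; consider each.
Placing it in house 3 leads to a contradiction, so it's in house 4.
That leaves peaches as the favorite fruit for house 3.
Clue 7: the clarinet player is in house 2.
The only instrument still possible for house 3 is piano.
Clue 3 places the person who enjoys photography in house 4.
That leaves cooking as the hobby for house 3.
The only hobby still possible for house 2 is reading.
So: house 1 = plums/chess/oboe, house 2 = limes/reading/clarinet, house 3 = peaches/cooking/piano, house 4 = bananas/photography/trumpet.

reading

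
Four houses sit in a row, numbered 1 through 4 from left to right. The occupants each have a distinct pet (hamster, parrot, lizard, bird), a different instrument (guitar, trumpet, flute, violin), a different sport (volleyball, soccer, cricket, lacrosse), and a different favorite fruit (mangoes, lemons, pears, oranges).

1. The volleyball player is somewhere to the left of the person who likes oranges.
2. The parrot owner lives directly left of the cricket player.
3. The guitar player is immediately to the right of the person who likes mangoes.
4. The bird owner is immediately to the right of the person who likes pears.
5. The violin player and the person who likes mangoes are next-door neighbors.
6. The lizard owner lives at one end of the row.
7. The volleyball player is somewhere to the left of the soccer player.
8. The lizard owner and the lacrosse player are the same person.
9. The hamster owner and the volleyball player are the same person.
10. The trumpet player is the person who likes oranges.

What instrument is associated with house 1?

violin

The lizard owner is narrowed to house 1 or 4; consider each.
Placing it in house 4 leads to a contradiction, so it's in house 1.
By clue 8, the lacrosse player is in house 1.
The only pet still possible for house 4 is bird.
Clue 4 places the person who likes pears in house 3.
House 2 sport: only volleyball fits.
That leaves oranges as the favorite fruit for house 4.
The hamster owner is in house 2 (clue 9).
Clue 10 places the trumpet player in house 4.
That leaves parrot as the pet for house 3.
The cricket player is in house 4 (clue 2).
The only sport still possible for house 3 is soccer.
The guitar player is narrowed to house 2 or 3; consider each.
Placing it in house 2 leads to a contradiction, so it's in house 3.
The person who likes mangoes is in house 2 (clue 3).
House 1 instrument: only violin fits.
So house 2 gets flute for instrument.
House 1 favorite fruit: only lemons fits.
So: house 1 = lizard/violin/lacrosse/lemons, house 2 = hamster/flute/volleyball/mangoes, house 3 = parrot/guitar/soccer/pears, house 4 = bird/trumpet/cricket/oranges.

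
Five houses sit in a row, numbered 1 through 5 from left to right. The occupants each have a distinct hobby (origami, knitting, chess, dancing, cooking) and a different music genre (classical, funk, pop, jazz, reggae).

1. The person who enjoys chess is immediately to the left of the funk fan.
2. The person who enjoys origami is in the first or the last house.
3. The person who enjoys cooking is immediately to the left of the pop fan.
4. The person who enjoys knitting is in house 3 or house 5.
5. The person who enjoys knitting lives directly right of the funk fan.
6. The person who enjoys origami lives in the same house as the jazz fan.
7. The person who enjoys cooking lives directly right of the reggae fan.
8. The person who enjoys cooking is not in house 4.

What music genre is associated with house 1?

reggae

That leaves dancing as the hobby for house 4.
House 2 hobby: only cooking fits.
From clue 3, the pop fan must be in house 3.
From clue 7, the reggae fan must be in house 1.
By clue 6, the person who enjoys origami is in house 5.
That leaves chess as the hobby for house 1.
The only hobby still possible for house 3 is knitting.
The only music genre still possible for house 5 is jazz.
The funk fan is in house 2 (clue 1).
The only music genre still possible for house 4 is classical.
So: house 1 = chess/reggae, house 2 = cooking/funk, house 3 = knitting/pop, house 4 = dancing/classical, house 5 = origami/jazz.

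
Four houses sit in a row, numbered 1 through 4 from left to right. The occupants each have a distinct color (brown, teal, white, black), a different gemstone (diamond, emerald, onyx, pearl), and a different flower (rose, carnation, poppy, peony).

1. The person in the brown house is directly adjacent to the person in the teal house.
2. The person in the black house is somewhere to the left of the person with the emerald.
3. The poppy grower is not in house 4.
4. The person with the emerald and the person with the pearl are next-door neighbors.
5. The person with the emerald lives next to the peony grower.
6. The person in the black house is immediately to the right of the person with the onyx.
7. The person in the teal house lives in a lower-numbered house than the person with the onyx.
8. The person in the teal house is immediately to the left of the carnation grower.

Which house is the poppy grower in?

The person in the teal house is in house 1 (clue 7).
Clue 7 places the person with the onyx in house 2.
Clue 8 places the carnation grower in house 2.
By clue 1, the person in the brown house is in house 2.
From clue 6, the person in the black house must be in house 3.
House 4's color must be white (nothing else left).
House 1's gemstone must be diamond (nothing else left).
Clue 2 places the person with the emerald in house 4.
The person with the pearl is in house 3 (clue 4).
By clue 5, the peony grower is in house 3.
So house 4 gets rose for flower.
The only flower still possible for house 1 is poppy.
So: house 1 = teal/diamond/poppy, house 2 = brown/onyx/carnation, house 3 = black/pearl/peony, house 4 = white/emerald/rose.

1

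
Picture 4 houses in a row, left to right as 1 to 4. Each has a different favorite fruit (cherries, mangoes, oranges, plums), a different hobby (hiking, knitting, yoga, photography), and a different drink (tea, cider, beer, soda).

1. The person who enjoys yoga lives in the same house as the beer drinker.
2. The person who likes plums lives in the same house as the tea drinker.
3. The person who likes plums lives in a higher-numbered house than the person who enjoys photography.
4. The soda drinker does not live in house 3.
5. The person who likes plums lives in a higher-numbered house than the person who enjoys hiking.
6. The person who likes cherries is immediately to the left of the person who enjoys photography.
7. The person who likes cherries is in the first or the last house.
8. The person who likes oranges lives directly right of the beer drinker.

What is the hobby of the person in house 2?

photography

By clue 7, the person who likes cherries is in house 1.
From clue 6, the person who enjoys photography must be in house 2.
The only hobby still possible for house 4 is knitting.
The person who likes oranges is narrowed to house 2 or 4; consider each.
Placing it in house 4 leads to a contradiction, so it's in house 2.
By clue 8, the beer drinker is in house 1.
Clue 1: the person who enjoys yoga is in house 1.
House 3's hobby must be hiking (nothing else left).
Clue 5: the person who likes plums is in house 4.
That leaves mangoes as the favorite fruit for house 3.
By clue 2, the tea drinker is in house 4.
The only drink still possible for house 2 is soda.
So house 3 gets cider for drink.
So: house 1 = cherries/yoga/beer, house 2 = oranges/photography/soda, house 3 = mangoes/hiking/cider, house 4 = plums/knitting/tea.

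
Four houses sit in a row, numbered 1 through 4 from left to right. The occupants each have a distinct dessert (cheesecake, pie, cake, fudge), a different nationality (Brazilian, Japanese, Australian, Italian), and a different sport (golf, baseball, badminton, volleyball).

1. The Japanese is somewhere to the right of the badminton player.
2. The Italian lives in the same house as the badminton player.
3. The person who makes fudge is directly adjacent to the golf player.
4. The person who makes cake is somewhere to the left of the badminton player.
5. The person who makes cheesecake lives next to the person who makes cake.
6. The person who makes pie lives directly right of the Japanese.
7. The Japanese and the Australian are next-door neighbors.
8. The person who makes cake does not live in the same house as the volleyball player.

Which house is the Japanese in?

Clue 1: the Japanese is in house 3.
By clue 1, the badminton player is in house 2.
By clue 2, the Italian is in house 2.
The person who makes cake is in house 1 (clue 4).
Clue 5: the person who makes cheesecake is in house 2.
From clue 6, the person who makes pie must be in house 4.
The only dessert still possible for house 3 is fudge.
House 1's nationality must be Brazilian (nothing else left).
House 4's nationality must be Australian (nothing else left).
Clue 3 places the golf player in house 4.
House 1 sport: only baseball fits.
The only sport still possible for house 3 is volleyball.
So: house 1 = cake/Brazilian/baseball, house 2 = cheesecake/Italian/badminton, house 3 = fudge/Japanese/volleyball, house 4 = pie/Australian/golf.

3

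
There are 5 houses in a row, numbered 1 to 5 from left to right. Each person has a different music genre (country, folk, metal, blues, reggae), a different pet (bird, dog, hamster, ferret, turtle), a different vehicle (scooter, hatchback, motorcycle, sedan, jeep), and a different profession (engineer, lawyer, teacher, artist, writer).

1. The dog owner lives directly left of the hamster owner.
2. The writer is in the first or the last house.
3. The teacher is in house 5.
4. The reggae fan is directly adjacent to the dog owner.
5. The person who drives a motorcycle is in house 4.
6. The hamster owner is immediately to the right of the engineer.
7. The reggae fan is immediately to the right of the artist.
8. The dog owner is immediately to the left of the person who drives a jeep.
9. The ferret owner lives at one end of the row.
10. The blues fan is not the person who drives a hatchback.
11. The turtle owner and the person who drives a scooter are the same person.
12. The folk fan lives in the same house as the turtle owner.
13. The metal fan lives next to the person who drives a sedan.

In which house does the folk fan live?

2

Clue 3: the teacher is in house 5.
The person who drives a motorcycle is in house 4 (clue 5).
House 1's profession must be writer (nothing else left).
House 3 profession: only lawyer fits.
The reggae fan is narrowed to house 3 or 5; consider each.
Placing it in house 5 leads to a contradiction, so it's in house 3.
By clue 7, the artist is in house 2.
House 4 profession: only engineer fits.
The hamster owner is in house 5 (clue 6).
House 1's pet must be ferret (nothing else left).
House 2 pet: only turtle fits.
House 3 pet: only bird fits.
House 4 pet: only dog fits.
The person who drives a jeep is in house 5 (clue 8).
Clue 11 places the person who drives a scooter in house 2.
Clue 12: the folk fan is in house 2.
Clue 13 places the metal fan in house 4.
From clue 13, the person who drives a sedan must be in house 3.
So house 1 gets hatchback for vehicle.
Clue 10 places the blues fan in house 5.
That leaves country as the music genre for house 1.
So: house 1 = country/ferret/hatchback/writer, house 2 = folk/turtle/scooter/artist, house 3 = reggae/bird/sedan/lawyer, house 4 = metal/dog/motorcycle/engineer, house 5 = blues/hamster/jeep/teacher.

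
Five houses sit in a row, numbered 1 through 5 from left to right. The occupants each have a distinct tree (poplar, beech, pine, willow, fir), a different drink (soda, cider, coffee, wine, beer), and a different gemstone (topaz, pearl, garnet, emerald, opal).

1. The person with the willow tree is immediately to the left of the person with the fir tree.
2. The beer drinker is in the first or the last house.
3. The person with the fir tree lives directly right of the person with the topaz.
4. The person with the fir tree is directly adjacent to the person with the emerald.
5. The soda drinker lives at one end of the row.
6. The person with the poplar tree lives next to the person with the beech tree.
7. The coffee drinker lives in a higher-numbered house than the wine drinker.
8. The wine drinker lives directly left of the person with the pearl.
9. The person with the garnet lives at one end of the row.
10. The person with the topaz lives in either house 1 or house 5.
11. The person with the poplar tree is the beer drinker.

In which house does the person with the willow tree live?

Clue 10: the person with the topaz is in house 1.
That leaves garnet as the gemstone for house 5.
Clue 3 places the person with the fir tree in house 2.
Clue 4 places the person with the emerald in house 3.
Clue 1: the person with the willow tree is in house 1.
Clue 6: the person with the poplar tree is in house 5.
By clue 11, the beer drinker is in house 5.
House 3 tree: only pine fits.
The only tree still possible for house 4 is beech.
House 1's drink must be soda (nothing else left).
That leaves wine as the drink for house 3.
The coffee drinker is in house 4 (clue 7).
From clue 8, the person with the pearl must be in house 4.
House 2's drink must be cider (nothing else left).
House 2's gemstone must be opal (nothing else left).
So: house 1 = willow/soda/topaz, house 2 = fir/cider/opal, house 3 = pine/wine/emerald, house 4 = beech/coffee/pearl, house 5 = poplar/beer/garnet.

1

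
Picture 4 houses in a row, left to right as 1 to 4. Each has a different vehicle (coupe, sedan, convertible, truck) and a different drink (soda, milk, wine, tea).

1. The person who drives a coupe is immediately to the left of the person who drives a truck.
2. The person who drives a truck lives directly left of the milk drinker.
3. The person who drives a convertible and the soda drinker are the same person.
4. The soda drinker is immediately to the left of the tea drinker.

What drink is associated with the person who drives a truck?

House 4 vehicle: only sedan fits.
The person who drives a coupe is narrowed to house 1 or 2; consider each.
Placing it in house 1 leads to a contradiction, so it's in house 2.
Clue 1 places the person who drives a truck in house 3.
Clue 2 places the milk drinker in house 4.
That leaves convertible as the vehicle for house 1.
Clue 3: the soda drinker is in house 1.
The tea drinker is in house 2 (clue 4).
House 3's drink must be wine (nothing else left).
So: house 1 = convertible/soda, house 2 = coupe/tea, house 3 = truck/wine, house 4 = sedan/milk.

wine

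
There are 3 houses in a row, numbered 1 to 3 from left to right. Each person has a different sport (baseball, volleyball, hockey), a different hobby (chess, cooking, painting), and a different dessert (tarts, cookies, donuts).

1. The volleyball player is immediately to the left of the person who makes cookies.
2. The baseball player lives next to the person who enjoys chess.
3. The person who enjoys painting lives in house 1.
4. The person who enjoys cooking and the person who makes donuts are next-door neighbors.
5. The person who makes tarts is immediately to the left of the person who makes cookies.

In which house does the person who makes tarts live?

1

Clue 3: the person who enjoys painting is in house 1.
The volleyball player is narrowed to house 1 or 2; consider each.
Placing it in house 2 leads to a contradiction, so it's in house 1.
The person who makes cookies is in house 2 (clue 1).
Clue 5 places the person who makes tarts in house 1.
The only dessert still possible for house 3 is donuts.
From clue 4, the person who enjoys cooking must be in house 2.
House 3 hobby: only chess fits.
Clue 2 places the baseball player in house 2.
House 3's sport must be hockey (nothing else left).
So: house 1 = volleyball/painting/tarts, house 2 = baseball/cooking/cookies, house 3 = hockey/chess/donuts.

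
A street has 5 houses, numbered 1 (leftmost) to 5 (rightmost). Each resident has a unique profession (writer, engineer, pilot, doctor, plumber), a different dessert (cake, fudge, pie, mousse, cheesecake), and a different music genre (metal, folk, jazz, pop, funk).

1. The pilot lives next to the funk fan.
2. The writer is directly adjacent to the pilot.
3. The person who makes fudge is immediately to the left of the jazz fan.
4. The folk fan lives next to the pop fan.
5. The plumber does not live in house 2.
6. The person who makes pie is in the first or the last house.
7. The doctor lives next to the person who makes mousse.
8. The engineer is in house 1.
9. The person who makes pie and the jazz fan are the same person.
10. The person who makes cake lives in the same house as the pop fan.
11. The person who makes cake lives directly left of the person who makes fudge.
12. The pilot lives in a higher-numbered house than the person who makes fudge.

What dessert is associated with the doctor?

The engineer is in house 1 (clue 8).
Clue 9 places the person who makes pie in house 5.
Clue 9: the jazz fan is in house 5.
From clue 3, the person who makes fudge must be in house 4.
From clue 11, the person who makes cake must be in house 3.
The pilot is in house 5 (clue 12).
Clue 1 places the funk fan in house 4.
By clue 2, the writer is in house 4.
By clue 10, the pop fan is in house 3.
House 2 profession: only doctor fits.
So house 3 gets plumber for profession.
From clue 4, the folk fan must be in house 2.
Clue 7 places the person who makes mousse in house 1.
That leaves cheesecake as the dessert for house 2.
That leaves metal as the music genre for house 1.
So: house 1 = engineer/mousse/metal, house 2 = doctor/cheesecake/folk, house 3 = plumber/cake/pop, house 4 = writer/fudge/funk, house 5 = pilot/pie/jazz.

cheesecake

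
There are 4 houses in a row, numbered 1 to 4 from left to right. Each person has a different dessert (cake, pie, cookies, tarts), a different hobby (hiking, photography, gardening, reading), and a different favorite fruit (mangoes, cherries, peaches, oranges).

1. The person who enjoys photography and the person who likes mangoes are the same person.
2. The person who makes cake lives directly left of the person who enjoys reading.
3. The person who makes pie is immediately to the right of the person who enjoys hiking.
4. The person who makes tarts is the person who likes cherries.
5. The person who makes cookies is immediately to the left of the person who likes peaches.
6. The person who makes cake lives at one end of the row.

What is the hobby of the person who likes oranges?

Clue 6: the person who makes cake is in house 1.
Clue 2: the person who enjoys reading is in house 2.
The person who makes cookies is narrowed to house 2 or 3; consider each.
Placing it in house 2 leads to a contradiction, so it's in house 3.
By clue 5, the person who likes peaches is in house 4.
Clue 4: the person who makes tarts is in house 2.
By clue 4, the person who likes cherries is in house 2.
The only dessert still possible for house 4 is pie.
So house 4 gets gardening for hobby.
Clue 3: the person who enjoys hiking is in house 3.
House 1 hobby: only photography fits.
By clue 1, the person who likes mangoes is in house 1.
That leaves oranges as the favorite fruit for house 3.
So: house 1 = cake/photography/mangoes, house 2 = tarts/reading/cherries, house 3 = cookies/hiking/oranges, house 4 = pie/gardening/peaches.

hiking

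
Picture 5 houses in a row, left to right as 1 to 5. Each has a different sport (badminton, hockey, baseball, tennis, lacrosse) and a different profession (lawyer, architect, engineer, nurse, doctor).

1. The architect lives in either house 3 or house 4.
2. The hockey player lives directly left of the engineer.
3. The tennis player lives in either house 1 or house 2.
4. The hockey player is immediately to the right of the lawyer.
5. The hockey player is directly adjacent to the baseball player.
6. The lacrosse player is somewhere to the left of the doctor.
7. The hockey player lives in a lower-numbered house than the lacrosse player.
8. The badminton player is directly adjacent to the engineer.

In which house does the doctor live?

So house 5 gets badminton for sport.
Clue 8 places the engineer in house 4.
That leaves doctor as the profession for house 5.
The hockey player is in house 3 (clue 2).
From clue 4, the lawyer must be in house 2.
From clue 7, the lacrosse player must be in house 4.
So house 1 gets tennis for sport.
House 2's sport must be baseball (nothing else left).
So house 1 gets nurse for profession.
The only profession still possible for house 3 is architect.
So: house 1 = tennis/nurse, house 2 = baseball/lawyer, house 3 = hockey/architect, house 4 = lacrosse/engineer, house 5 = badminton/doctor.

5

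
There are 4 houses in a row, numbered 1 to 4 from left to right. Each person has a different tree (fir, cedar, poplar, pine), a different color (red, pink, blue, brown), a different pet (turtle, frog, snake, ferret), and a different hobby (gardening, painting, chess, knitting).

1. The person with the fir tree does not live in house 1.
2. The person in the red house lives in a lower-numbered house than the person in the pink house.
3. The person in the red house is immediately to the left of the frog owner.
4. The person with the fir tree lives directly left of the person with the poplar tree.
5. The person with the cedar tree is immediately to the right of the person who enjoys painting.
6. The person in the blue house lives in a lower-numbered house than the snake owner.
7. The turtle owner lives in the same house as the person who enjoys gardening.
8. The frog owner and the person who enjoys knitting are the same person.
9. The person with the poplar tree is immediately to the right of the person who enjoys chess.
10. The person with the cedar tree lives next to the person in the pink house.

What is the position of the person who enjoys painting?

The only tree still possible for house 1 is pine.
The person with the fir tree is narrowed to house 2 or 3; consider each.
Placing it in house 2 leads to a contradiction, so it's in house 3.
The person with the poplar tree is in house 4 (clue 4).
By clue 9, the person who enjoys chess is in house 3.
That leaves cedar as the tree for house 2.
By clue 5, the person who enjoys painting is in house 1.
By clue 10, the person in the pink house is in house 3.
The only color still possible for house 4 is brown.
The person in the red house is in house 1 (clue 3).
From clue 3, the frog owner must be in house 2.
Clue 8: the person who enjoys knitting is in house 2.
House 2 color: only blue fits.
So house 1 gets ferret for pet.
That leaves snake as the pet for house 3.
So house 4 gets turtle for pet.
House 4's hobby must be gardening (nothing else left).
So: house 1 = pine/red/ferret/painting, house 2 = cedar/blue/frog/knitting, house 3 = fir/pink/snake/chess, house 4 = poplar/brown/turtle/gardening.

1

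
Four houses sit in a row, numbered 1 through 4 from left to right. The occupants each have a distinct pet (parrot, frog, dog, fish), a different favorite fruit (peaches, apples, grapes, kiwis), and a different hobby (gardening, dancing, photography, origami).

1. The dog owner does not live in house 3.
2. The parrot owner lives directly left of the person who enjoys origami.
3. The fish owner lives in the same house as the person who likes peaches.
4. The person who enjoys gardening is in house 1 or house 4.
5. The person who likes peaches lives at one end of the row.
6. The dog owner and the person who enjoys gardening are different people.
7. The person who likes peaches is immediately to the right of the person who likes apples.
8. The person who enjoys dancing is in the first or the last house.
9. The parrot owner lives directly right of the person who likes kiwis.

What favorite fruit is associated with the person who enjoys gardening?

peaches

Clue 7: the person who likes peaches is in house 4.
By clue 7, the person who likes apples is in house 3.
The fish owner is in house 4 (clue 3).
So house 2 gets photography for hobby.
House 3 hobby: only origami fits.
Clue 2 places the parrot owner in house 2.
Clue 9: the person who likes kiwis is in house 1.
So house 1 gets dog for pet.
The only pet still possible for house 3 is frog.
House 2 favorite fruit: only grapes fits.
By clue 6, the person who enjoys gardening is in house 4.
House 1's hobby must be dancing (nothing else left).
So: house 1 = dog/kiwis/dancing, house 2 = parrot/grapes/photography, house 3 = frog/apples/origami, house 4 = fish/peaches/gardening.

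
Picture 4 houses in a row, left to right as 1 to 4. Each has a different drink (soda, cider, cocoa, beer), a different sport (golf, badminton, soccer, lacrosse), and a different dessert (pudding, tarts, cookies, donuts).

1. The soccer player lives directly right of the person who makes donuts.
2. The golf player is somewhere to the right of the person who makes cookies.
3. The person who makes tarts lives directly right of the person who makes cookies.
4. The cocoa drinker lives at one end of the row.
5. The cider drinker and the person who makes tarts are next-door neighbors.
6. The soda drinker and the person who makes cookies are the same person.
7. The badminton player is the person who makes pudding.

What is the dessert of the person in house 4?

pudding

The cocoa drinker is narrowed to house 1 or 4; consider each.
Placing it in house 4 leads to a contradiction, so it's in house 1.
The soda drinker is narrowed to house 2 or 3; consider each.
Placing it in house 3 leads to a contradiction, so it's in house 2.
From clue 6, the person who makes cookies must be in house 2.
The person who makes tarts is in house 3 (clue 3).
Clue 5 places the cider drinker in house 4.
House 3's drink must be beer (nothing else left).
The only dessert still possible for house 1 is donuts.
The only dessert still possible for house 4 is pudding.
By clue 1, the soccer player is in house 2.
The badminton player is in house 4 (clue 7).
So house 1 gets lacrosse for sport.
So house 3 gets golf for sport.
So: house 1 = cocoa/lacrosse/donuts, house 2 = soda/soccer/cookies, house 3 = beer/golf/tarts, house 4 = cider/badminton/pudding.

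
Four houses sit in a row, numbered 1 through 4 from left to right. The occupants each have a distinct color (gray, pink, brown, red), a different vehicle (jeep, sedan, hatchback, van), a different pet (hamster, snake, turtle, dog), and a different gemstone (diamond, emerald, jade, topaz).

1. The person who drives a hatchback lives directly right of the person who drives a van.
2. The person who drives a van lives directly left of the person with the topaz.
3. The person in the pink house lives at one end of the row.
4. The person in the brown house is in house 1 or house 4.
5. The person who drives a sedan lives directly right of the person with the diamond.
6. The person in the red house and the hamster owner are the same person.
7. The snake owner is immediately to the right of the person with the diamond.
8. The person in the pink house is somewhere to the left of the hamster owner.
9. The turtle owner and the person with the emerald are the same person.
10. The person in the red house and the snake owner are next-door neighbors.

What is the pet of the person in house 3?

Clue 8 places the person in the pink house in house 1.
That leaves brown as the color for house 4.
The person in the gray house is narrowed to house 2 or 3; consider each.
Placing it in house 3 leads to a contradiction, so it's in house 2.
House 3's color must be red (nothing else left).
By clue 6, the hamster owner is in house 3.
The person who drives a sedan is narrowed to house 2 or 4; consider each.
Placing it in house 2 leads to a contradiction, so it's in house 4.
By clue 5, the person with the diamond is in house 3.
Clue 7 places the snake owner in house 4.
Clue 2: the person who drives a van is in house 1.
Clue 2: the person with the topaz is in house 2.
So house 4 gets jade for gemstone.
By clue 1, the person who drives a hatchback is in house 2.
From clue 9, the turtle owner must be in house 1.
House 3 vehicle: only jeep fits.
That leaves dog as the pet for house 2.
House 1 gemstone: only emerald fits.
So: house 1 = pink/van/turtle/emerald, house 2 = gray/hatchback/dog/topaz, house 3 = red/jeep/hamster/diamond, house 4 = brown/sedan/snake/jade.

hamster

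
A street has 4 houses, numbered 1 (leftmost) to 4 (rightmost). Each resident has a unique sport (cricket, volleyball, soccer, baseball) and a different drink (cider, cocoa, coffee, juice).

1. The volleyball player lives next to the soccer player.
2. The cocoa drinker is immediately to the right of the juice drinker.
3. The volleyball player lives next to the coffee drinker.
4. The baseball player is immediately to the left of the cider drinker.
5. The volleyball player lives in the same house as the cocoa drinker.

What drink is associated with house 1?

juice

The baseball player is narrowed to house 1 or 2 or 3; consider each.
Placing it in house 1 and house 2 leads to a contradiction, so it's in house 3.
From clue 4, the cider drinker must be in house 4.
Clue 1: the volleyball player is in house 2.
Clue 1 places the soccer player in house 1.
Clue 5: the cocoa drinker is in house 2.
House 4's sport must be cricket (nothing else left).
So house 1 gets juice for drink.
House 3 drink: only coffee fits.
So: house 1 = soccer/juice, house 2 = volleyball/cocoa, house 3 = baseball/coffee, house 4 = cricket/cider.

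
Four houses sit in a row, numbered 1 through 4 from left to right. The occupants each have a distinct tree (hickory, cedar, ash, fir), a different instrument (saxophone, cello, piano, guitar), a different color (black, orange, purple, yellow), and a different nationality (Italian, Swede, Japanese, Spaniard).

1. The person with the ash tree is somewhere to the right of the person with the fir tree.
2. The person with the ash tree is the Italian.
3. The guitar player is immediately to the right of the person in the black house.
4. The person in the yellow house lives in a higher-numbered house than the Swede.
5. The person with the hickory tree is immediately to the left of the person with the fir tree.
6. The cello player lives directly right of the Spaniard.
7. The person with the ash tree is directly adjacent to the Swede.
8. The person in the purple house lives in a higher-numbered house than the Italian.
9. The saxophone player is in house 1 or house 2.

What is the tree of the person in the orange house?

That leaves Japanese as the nationality for house 4.
The person with the ash tree is in house 3 (clue 2).
Clue 2 places the Italian in house 3.
From clue 7, the Swede must be in house 2.
Clue 8 places the person in the purple house in house 4.
The only tree still possible for house 2 is fir.
House 4 tree: only cedar fits.
The only nationality still possible for house 1 is Spaniard.
From clue 4, the person in the yellow house must be in house 3.
From clue 6, the cello player must be in house 2.
That leaves hickory as the tree for house 1.
From clue 3, the guitar player must be in house 3.
Clue 3 places the person in the black house in house 2.
The only instrument still possible for house 1 is saxophone.
That leaves piano as the instrument for house 4.
The only color still possible for house 1 is orange.
So: house 1 = hickory/saxophone/orange/Spaniard, house 2 = fir/cello/black/Swede, house 3 = ash/guitar/yellow/Italian, house 4 = cedar/piano/purple/Japanese.

hickory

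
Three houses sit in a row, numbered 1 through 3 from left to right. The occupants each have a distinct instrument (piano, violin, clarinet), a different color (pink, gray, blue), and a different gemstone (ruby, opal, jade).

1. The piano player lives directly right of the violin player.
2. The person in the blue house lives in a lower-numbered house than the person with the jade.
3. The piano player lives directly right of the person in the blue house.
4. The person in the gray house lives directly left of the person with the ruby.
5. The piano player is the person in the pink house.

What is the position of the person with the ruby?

2

House 3's color must be pink (nothing else left).
So house 1 gets opal for gemstone.
From clue 5, the piano player must be in house 3.
Clue 1 places the violin player in house 2.
The person in the blue house is in house 2 (clue 3).
So house 1 gets clarinet for instrument.
House 1's color must be gray (nothing else left).
From clue 2, the person with the jade must be in house 3.
From clue 4, the person with the ruby must be in house 2.
So: house 1 = clarinet/gray/opal, house 2 = violin/blue/ruby, house 3 = piano/pink/jade.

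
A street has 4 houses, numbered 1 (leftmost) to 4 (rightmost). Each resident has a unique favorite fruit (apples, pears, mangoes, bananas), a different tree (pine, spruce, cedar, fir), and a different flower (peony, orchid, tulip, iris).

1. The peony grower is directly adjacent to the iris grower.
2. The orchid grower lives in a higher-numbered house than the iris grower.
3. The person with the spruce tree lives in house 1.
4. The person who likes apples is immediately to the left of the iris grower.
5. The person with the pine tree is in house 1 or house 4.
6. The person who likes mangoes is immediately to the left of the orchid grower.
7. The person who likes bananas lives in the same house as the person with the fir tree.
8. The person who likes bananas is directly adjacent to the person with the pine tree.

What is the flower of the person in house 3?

The person with the spruce tree is in house 1 (clue 3).
House 4 favorite fruit: only pears fits.
The person who likes bananas is in house 3 (clue 8).
House 1 favorite fruit: only apples fits.
The only favorite fruit still possible for house 2 is mangoes.
So house 4 gets pine for tree.
The iris grower is in house 2 (clue 4).
Clue 6 places the orchid grower in house 3.
Clue 7 places the person with the fir tree in house 3.
House 2 tree: only cedar fits.
Clue 1 places the peony grower in house 1.
House 4's flower must be tulip (nothing else left).
So: house 1 = apples/spruce/peony, house 2 = mangoes/cedar/iris, house 3 = bananas/fir/orchid, house 4 = pears/pine/tulip.

orchid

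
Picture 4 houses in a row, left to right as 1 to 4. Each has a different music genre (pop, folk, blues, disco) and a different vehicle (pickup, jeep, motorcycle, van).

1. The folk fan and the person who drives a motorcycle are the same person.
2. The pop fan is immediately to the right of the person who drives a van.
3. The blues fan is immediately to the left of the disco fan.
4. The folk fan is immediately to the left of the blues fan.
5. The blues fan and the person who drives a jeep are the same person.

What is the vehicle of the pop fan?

pickup

House 1's music genre must be folk (nothing else left).
Clue 1 places the person who drives a motorcycle in house 1.
Clue 4 places the blues fan in house 2.
Clue 5 places the person who drives a jeep in house 2.
The only vehicle still possible for house 3 is van.
House 4 vehicle: only pickup fits.
Clue 2: the pop fan is in house 4.
The disco fan is in house 3 (clue 3).
So: house 1 = folk/motorcycle, house 2 = blues/jeep, house 3 = disco/van, house 4 = pop/pickup.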